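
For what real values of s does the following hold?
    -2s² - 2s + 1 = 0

Discriminant: (-2)² − 4·(-2)·1 = 12.
Quadratic formula: s = (2 ± √12) / (-4).
So s = -√(3)/2 - 1/2 ≈ -1.366 or s = -1/2 + √(3)/2 ≈ 0.366.

s = -1.366 or s = 0.366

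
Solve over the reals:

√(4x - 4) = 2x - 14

Square both sides: 4x - 4 = (2x - 14)².
Expand and rearrange: 4x² - 60x + 200 = 0.
Solving gives x = 10 or x = 5.
Check each candidate in the original equation:
  x = 10: √(36) = 6, while 2x - 14 = 6 — valid.
  x = 5: √(16) = 4, while 2x - 14 = -4 — extraneous.

x = 10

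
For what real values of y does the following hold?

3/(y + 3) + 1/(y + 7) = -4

y = -7.3028 or y = -3.6972

Multiply both sides by (y + 3)(y + 7):
3(y + 7) + (y + 3) = -4(y + 3)(y + 7).
Expand and collect terms: -4y^2 - 44y - 108 = 0.
By the quadratic formula, y = (44 +/- sqrt(208)) / -8, so y ~= -7.3028 or y ~= -3.6972.
Neither value makes a denominator zero (y != -3, y != -7), so both are valid.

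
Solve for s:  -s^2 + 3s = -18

s = -3 or s = 6

Bring every term to one side: -s^2 + 3s + 18 = 0.
Factor: -1(s - 6)(s + 3) = 0.
So s = 6 or s = -3.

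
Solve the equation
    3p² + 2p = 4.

p = -1.5352 or p = 0.8685

Rearrange to standard form: 3p² + 2p - 4 = 0.
Discriminant: (2)² − 4·3·(-4) = 52.
Quadratic formula: p = (-2 ± √52) / 6.
So p = -1/3 + √(13)/3 ≈ 0.8685 or p = -√(13)/3 - 1/3 ≈ -1.5352.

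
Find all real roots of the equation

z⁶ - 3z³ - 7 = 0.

z = -1.1551 or z = 1.656

Let u = z³. The equation becomes u² - 3u - 7 = 0.
By the quadratic formula, u = 3/2 + √(37)/2 or u = 3/2 - √(37)/2.
z³ = 3/2 + √(37)/2 gives z = ∛(3/2 + √(37)/2) ≈ 1.656.
z³ = 3/2 - √(37)/2 gives z = -∛(-3/2 + √(37)/2) ≈ -1.1551.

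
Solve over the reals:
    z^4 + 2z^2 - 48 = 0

Let u = z^2. The equation becomes u^2 + 2u - 48 = 0.
Factor: (u - 6)(u + 8) = 0, so u = 6 or u = -8.
z^2 = 6 gives z = +/-sqrt(6) ~= +/-2.4495.
z^2 = -8 < 0 has no real solution.

z = -2.4495 or z = 2.4495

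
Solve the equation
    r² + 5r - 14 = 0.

r = -7 or r = 2

Factor: (r + 7)(r - 2) = 0.
So r = -7 or r = 2.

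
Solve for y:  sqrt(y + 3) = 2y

y = 1

Square both sides: y + 3 = (2y)^2.
Expand and rearrange: 4y^2 - y - 3 = 0.
Solving gives y = 1 or y = -0.75.
Check each candidate in the original equation:
  y = 1: sqrt(4) = 2, while 2y = 2 — valid.
  y = -0.75: sqrt(2.25) = 1.5, while 2y = -1.5 — extraneous.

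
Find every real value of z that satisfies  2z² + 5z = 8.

z = -3.6085 or z = 1.1085

Rearrange to standard form: 2z² + 5z - 8 = 0.
Discriminant: (5)² − 4·2·(-8) = 89.
Quadratic formula: z = (-5 ± √89) / 4.
So z = -5/4 + √(89)/4 ≈ 1.1085 or z = -√(89)/4 - 5/4 ≈ -3.6085.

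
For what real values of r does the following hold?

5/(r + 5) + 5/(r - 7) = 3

Multiply both sides by (r + 5)(r - 7):
5(r - 7) + 5(r + 5) = 3(r + 5)(r - 7).
Expand and collect terms: 3r² - 16r - 95 = 0.
By the quadratic formula, r = (16 ± √1396) / 6, so r ≈ 8.8938 or r ≈ -3.5605.
Neither value makes a denominator zero (r ≠ -5, r ≠ 7), so both are valid.

r = -3.5605 or r = 8.8938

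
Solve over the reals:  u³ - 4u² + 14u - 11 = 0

Possible rational roots are divisors of -11. Testing u = 1 gives 0, so (u - 1) is a factor.
Divide: u³ - 4u² + 14u - 11 = (u - 1)(u² - 3u + 11).
The quadratic u² - 3u + 11 has discriminant -35 < 0, so no further real roots.

u = 1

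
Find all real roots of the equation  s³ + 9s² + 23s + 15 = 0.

Possible rational roots are divisors of 15. Testing s = -3 gives 0, so (s + 3) is a factor.
Divide: s³ + 9s² + 23s + 15 = (s + 3)(s² + 6s + 5).
Factor the quadratic: s = -1 or s = -5.

s = -5 or s = -3 or s = -1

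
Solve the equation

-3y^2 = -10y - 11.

y = -0.8719 or y = 4.2053

Rearrange to standard form: -3y^2 + 10y + 11 = 0.
Discriminant: (10)^2 - 4*(-3)*11 = 232.
Quadratic formula: y = (-10 +/- sqrt(232)) / (-6).
So y = 5/3 - sqrt(58)/3 ~= -0.8719 or y = 5/3 + sqrt(58)/3 ~= 4.2053.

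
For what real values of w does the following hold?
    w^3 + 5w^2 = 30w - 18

w = -8.6904 or w = 0.6904 or w = 3

Rearrange: w^3 + 5w^2 - 30w + 18 = 0.
Possible rational roots are divisors of 18. Testing w = 3 gives 0, so (w - 3) is a factor.
Divide: w^3 + 5w^2 - 30w + 18 = (w - 3)(w^2 + 8w - 6).
Apply the quadratic formula to w^2 + 8w - 6 = 0: w = (-8 +/- sqrt(88))/2, i.e. w ~= 0.6904 or w ~= -8.6904.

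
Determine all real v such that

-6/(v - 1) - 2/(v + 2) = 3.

Multiply both sides by (v - 1)(v + 2):
-6(v + 2) - 2(v - 1) = 3(v - 1)(v + 2).
Expand and collect terms: 3v² + 11v + 4 = 0.
By the quadratic formula, v = (-11 ± √73) / 6, so v ≈ -0.4093 or v ≈ -3.2573.
Neither value makes a denominator zero (v ≠ 1, v ≠ -2), so both are valid.

v = -3.2573 or v = -0.4093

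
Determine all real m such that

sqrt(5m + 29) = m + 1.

Square both sides: 5m + 29 = (m + 1)^2.
Expand and rearrange: m^2 - 3m - 28 = 0.
Solving gives m = 7 or m = -4.
Check each candidate in the original equation:
  m = 7: sqrt(64) = 8, while m + 1 = 8 — valid.
  m = -4: sqrt(9) = 3, while m + 1 = -3 — extraneous.

m = 7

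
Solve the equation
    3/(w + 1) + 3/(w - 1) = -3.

w = -2.4142 or w = 0.4142

Multiply both sides by (w + 1)(w - 1):
3(w - 1) + 3(w + 1) = -3(w + 1)(w - 1).
Expand and collect terms: -3w² - 6w + 3 = 0.
By the quadratic formula, w = (6 ± √72) / -6, so w ≈ -2.4142 or w ≈ 0.4142.
Neither value makes a denominator zero (w ≠ -1, w ≠ 1), so both are valid.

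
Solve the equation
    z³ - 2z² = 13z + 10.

Rearrange: z³ - 2z² - 13z - 10 = 0.
Possible rational roots are divisors of -10. Testing z = 5 gives 0, so (z - 5) is a factor.
Divide: z³ - 2z² - 13z - 10 = (z - 5)(z² + 3z + 2).
Factor the quadratic: z = -1 or z = -2.

z = -2 or z = -1 or z = 5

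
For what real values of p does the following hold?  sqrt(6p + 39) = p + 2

Square both sides: 6p + 39 = (p + 2)^2.
Expand and rearrange: p^2 - 2p - 35 = 0.
Solving gives p = 7 or p = -5.
Check each candidate in the original equation:
  p = 7: sqrt(81) = 9, while p + 2 = 9 — valid.
  p = -5: sqrt(9) = 3, while p + 2 = -3 — extraneous.

p = 7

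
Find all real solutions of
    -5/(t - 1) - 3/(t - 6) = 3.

Multiply both sides by (t - 1)(t - 6):
-5(t - 6) - 3(t - 1) = 3(t - 1)(t - 6).
Expand and collect terms: 3t² - 13t - 15 = 0.
By the quadratic formula, t = (13 ± √349) / 6, so t ≈ 5.2803 or t ≈ -0.9469.
Neither value makes a denominator zero (t ≠ 1, t ≠ 6), so both are valid.

t = -0.9469 or t = 5.2803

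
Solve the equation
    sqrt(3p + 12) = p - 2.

p = 8

Square both sides: 3p + 12 = (p - 2)^2.
Expand and rearrange: p^2 - 7p - 8 = 0.
Solving gives p = 8 or p = -1.
Check each candidate in the original equation:
  p = 8: sqrt(36) = 6, while p - 2 = 6 — valid.
  p = -1: sqrt(9) = 3, while p - 2 = -3 — extraneous.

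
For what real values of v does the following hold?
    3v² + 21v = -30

Bring every term to one side: 3v² + 21v + 30 = 0.
Factor: 3(v + 5)(v + 2) = 0.
So v = -5 or v = -2.

v = -5 or v = -2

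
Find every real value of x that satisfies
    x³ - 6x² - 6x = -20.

x = -2 or x = 1.5505 or x = 6.4495

Rearrange: x³ - 6x² - 6x + 20 = 0.
Possible rational roots are divisors of 20. Testing x = -2 gives 0, so (x + 2) is a factor.
Divide: x³ - 6x² - 6x + 20 = (x + 2)(x² - 8x + 10).
Apply the quadratic formula to x² - 8x + 10 = 0: x = (8 ± √24)/2, i.e. x ≈ 6.4495 or x ≈ 1.5505.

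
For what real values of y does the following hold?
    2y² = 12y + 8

y = -0.6056 or y = 6.6056

Rearrange to standard form: 2y² - 12y - 8 = 0.
Discriminant: (-12)² − 4·2·(-8) = 208.
Quadratic formula: y = (12 ± √208) / 4.
So y = 3 + √(13) ≈ 6.6056 or y = 3 - √(13) ≈ -0.6056.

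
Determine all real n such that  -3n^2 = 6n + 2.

Rearrange to standard form: -3n^2 - 6n - 2 = 0.
Discriminant: (-6)^2 - 4*(-3)*(-2) = 12.
Quadratic formula: n = (6 +/- sqrt(12)) / (-6).
So n = -1 - sqrt(3)/3 ~= -1.5774 or n = -1 + sqrt(3)/3 ~= -0.4226.

n = -1.5774 or n = -0.4226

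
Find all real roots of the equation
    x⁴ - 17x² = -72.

x = -3 or x = -2.8284 or x = 2.8284 or x = 3

Let u = x². The equation becomes u² - 17u + 72 = 0.
Factor: (u - 9)(u - 8) = 0, so u = 9 or u = 8.
x² = 9 gives x = ±3.
x² = 8 gives x = ±2·√(2) ≈ ±2.8284.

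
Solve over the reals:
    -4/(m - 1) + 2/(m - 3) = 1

Multiply both sides by (m - 1)(m - 3):
-4(m - 3) + 2(m - 1) = (m - 1)(m - 3).
Expand and collect terms: m² - 2m - 7 = 0.
By the quadratic formula, m = (2 ± √32) / 2, so m ≈ 3.8284 or m ≈ -1.8284.
Neither value makes a denominator zero (m ≠ 1, m ≠ 3), so both are valid.

m = -1.8284 or m = 3.8284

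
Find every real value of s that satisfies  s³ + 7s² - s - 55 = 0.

Possible rational roots are divisors of -55. Testing s = -5 gives 0, so (s + 5) is a factor.
Divide: s³ + 7s² - s - 55 = (s + 5)(s² + 2s - 11).
Apply the quadratic formula to s² + 2s - 11 = 0: s = (-2 ± √48)/2, i.e. s ≈ 2.4641 or s ≈ -4.4641.

s = -5 or s = -4.4641 or s = 2.4641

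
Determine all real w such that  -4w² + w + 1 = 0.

Discriminant: (1)² − 4·(-4)·1 = 17.
Quadratic formula: w = (-1 ± √17) / (-8).
So w = 1/8 - √(17)/8 ≈ -0.3904 or w = 1/8 + √(17)/8 ≈ 0.6404.

w = -0.3904 or w = 0.6404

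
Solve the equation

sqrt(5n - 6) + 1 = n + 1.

Isolate the radical: sqrt(5n - 6) = n.
Square both sides: 5n - 6 = (n)^2.
Expand and rearrange: n^2 - 5n + 6 = 0.
Solving gives n = 3 or n = 2.
Check each candidate in the original equation:
  n = 3: sqrt(9) = 3, while n = 3 — valid.
  n = 2: sqrt(4) = 2, while n = 2 — valid.

n = 2 or n = 3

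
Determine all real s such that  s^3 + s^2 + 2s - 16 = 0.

Possible rational roots are divisors of -16. Testing s = 2 gives 0, so (s - 2) is a factor.
Divide: s^3 + s^2 + 2s - 16 = (s - 2)(s^2 + 3s + 8).
The quadratic s^2 + 3s + 8 has discriminant -23 < 0, so no further real roots.

s = 2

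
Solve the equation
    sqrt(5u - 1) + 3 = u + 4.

Isolate the radical: sqrt(5u - 1) = u + 1.
Square both sides: 5u - 1 = (u + 1)^2.
Expand and rearrange: u^2 - 3u + 2 = 0.
Solving gives u = 2 or u = 1.
Check each candidate in the original equation:
  u = 2: sqrt(9) = 3, while u + 1 = 3 — valid.
  u = 1: sqrt(4) = 2, while u + 1 = 2 — valid.

u = 1 or u = 2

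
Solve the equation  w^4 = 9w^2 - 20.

Let u = w^2. The equation becomes u^2 - 9u + 20 = 0.
Factor: (u - 5)(u - 4) = 0, so u = 5 or u = 4.
w^2 = 5 gives w = +/-sqrt(5) ~= +/-2.2361.
w^2 = 4 gives w = +/-2.

w = -2.2361 or w = -2 or w = 2 or w = 2.2361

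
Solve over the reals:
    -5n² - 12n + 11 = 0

n = -3.1079 or n = 0.7079

Discriminant: (-12)² − 4·(-5)·11 = 364.
Quadratic formula: n = (12 ± √364) / (-10).
So n = -√(91)/5 - 6/5 ≈ -3.1079 or n = -6/5 + √(91)/5 ≈ 0.7079.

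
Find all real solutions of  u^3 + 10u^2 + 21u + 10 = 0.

u = -7.3166 or u = -2 or u = -0.6834

Possible rational roots are divisors of 10. Testing u = -2 gives 0, so (u + 2) is a factor.
Divide: u^3 + 10u^2 + 21u + 10 = (u + 2)(u^2 + 8u + 5).
Apply the quadratic formula to u^2 + 8u + 5 = 0: u = (-8 +/- sqrt(44))/2, i.e. u ~= -0.6834 or u ~= -7.3166.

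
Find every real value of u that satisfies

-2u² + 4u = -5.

u = -0.8708 or u = 2.8708

Rearrange to standard form: -2u² + 4u + 5 = 0.
Discriminant: (4)² − 4·(-2)·5 = 56.
Quadratic formula: u = (-4 ± √56) / (-4).
So u = 1 - √(14)/2 ≈ -0.8708 or u = 1 + √(14)/2 ≈ 2.8708.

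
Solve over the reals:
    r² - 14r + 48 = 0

r = 6 or r = 8

Factor: (r - 6)(r - 8) = 0.
So r = 6 or r = 8.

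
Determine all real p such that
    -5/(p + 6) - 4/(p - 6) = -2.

p = -3.9195 or p = 8.4195

Multiply both sides by (p + 6)(p - 6):
-5(p - 6) - 4(p + 6) = -2(p + 6)(p - 6).
Expand and collect terms: -2p² + 9p + 66 = 0.
By the quadratic formula, p = (-9 ± √609) / -4, so p ≈ -3.9195 or p ≈ 8.4195.
Neither value makes a denominator zero (p ≠ -6, p ≠ 6), so both are valid.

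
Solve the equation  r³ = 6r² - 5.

Rearrange: r³ - 6r² + 5 = 0.
Possible rational roots are divisors of 5. Testing r = 1 gives 0, so (r - 1) is a factor.
Divide: r³ - 6r² + 5 = (r - 1)(r² - 5r - 5).
Apply the quadratic formula to r² - 5r - 5 = 0: r = (5 ± √45)/2, i.e. r ≈ 5.8541 or r ≈ -0.8541.

r = -0.8541 or r = 1 or r = 5.8541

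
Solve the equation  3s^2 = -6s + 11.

s = -3.1602 or s = 1.1602

Rearrange to standard form: 3s^2 + 6s - 11 = 0.
Discriminant: (6)^2 - 4*3*(-11) = 168.
Quadratic formula: s = (-6 +/- sqrt(168)) / 6.
So s = -1 + sqrt(42)/3 ~= 1.1602 or s = -sqrt(42)/3 - 1 ~= -3.1602.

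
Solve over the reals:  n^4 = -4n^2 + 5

Let u = n^2. The equation becomes u^2 + 4u - 5 = 0.
Factor: (u - 1)(u + 5) = 0, so u = 1 or u = -5.
n^2 = 1 gives n = +/-1.
n^2 = -5 < 0 has no real solution.

n = -1 or n = 1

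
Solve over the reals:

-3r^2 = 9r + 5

r = -2.2638 or r = -0.7362

Rearrange to standard form: -3r^2 - 9r - 5 = 0.
Discriminant: (-9)^2 - 4*(-3)*(-5) = 21.
Quadratic formula: r = (9 +/- sqrt(21)) / (-6).
So r = -3/2 - sqrt(21)/6 ~= -2.2638 or r = -3/2 + sqrt(21)/6 ~= -0.7362.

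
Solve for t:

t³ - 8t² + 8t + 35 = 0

Possible rational roots are divisors of 35. Testing t = 5 gives 0, so (t - 5) is a factor.
Divide: t³ - 8t² + 8t + 35 = (t - 5)(t² - 3t - 7).
Apply the quadratic formula to t² - 3t - 7 = 0: t = (3 ± √37)/2, i.e. t ≈ 4.5414 or t ≈ -1.5414.

t = -1.5414 or t = 4.5414 or t = 5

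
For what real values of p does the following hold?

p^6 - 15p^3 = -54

p = 1.8171 or p = 2.0801

Let u = p^3. The equation becomes u^2 - 15u + 54 = 0.
Factor: (u - 6)(u - 9) = 0, so u = 6 or u = 9.
p^3 = 6 gives p = (6)^(1/3) ~= 1.8171.
p^3 = 9 gives p = (9)^(1/3) ~= 2.0801.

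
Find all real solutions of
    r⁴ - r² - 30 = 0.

Let u = r². The equation becomes u² - u - 30 = 0.
Factor: (u - 6)(u + 5) = 0, so u = 6 or u = -5.
r² = 6 gives r = ±√(6) ≈ ±2.4495.
r² = -5 < 0 has no real solution.

r = -2.4495 or r = 2.4495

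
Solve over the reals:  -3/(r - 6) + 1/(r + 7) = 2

Multiply both sides by (r - 6)(r + 7):
-3(r + 7) + (r - 6) = 2(r - 6)(r + 7).
Expand and collect terms: 2r² + 4r - 57 = 0.
By the quadratic formula, r = (-4 ± √472) / 4, so r ≈ 4.4314 or r ≈ -6.4314.
Neither value makes a denominator zero (r ≠ 6, r ≠ -7), so both are valid.

r = -6.4314 or r = 4.4314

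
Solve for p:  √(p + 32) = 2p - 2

Square both sides: p + 32 = (2p - 2)².
Expand and rearrange: 4p² - 9p - 28 = 0.
Solving gives p = 4 or p = -1.75.
Check each candidate in the original equation:
  p = 4: √(36) = 6, while 2p - 2 = 6 — valid.
  p = -1.75: √(30.25) = 5.5, while 2p - 2 = -5.5 — extraneous.

p = 4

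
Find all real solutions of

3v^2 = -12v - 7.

v = -3.291 or v = -0.709

Rearrange to standard form: 3v^2 + 12v + 7 = 0.
Discriminant: (12)^2 - 4*3*7 = 60.
Quadratic formula: v = (-12 +/- sqrt(60)) / 6.
So v = -2 + sqrt(15)/3 ~= -0.709 or v = -2 - sqrt(15)/3 ~= -3.291.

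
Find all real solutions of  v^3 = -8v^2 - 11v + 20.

Rearrange: v^3 + 8v^2 + 11v - 20 = 0.
Possible rational roots are divisors of -20. Testing v = -4 gives 0, so (v + 4) is a factor.
Divide: v^3 + 8v^2 + 11v - 20 = (v + 4)(v^2 + 4v - 5).
Factor the quadratic: v = 1 or v = -5.

v = -5 or v = -4 or v = 1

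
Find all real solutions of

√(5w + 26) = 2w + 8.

w = -2

Square both sides: 5w + 26 = (2w + 8)².
Expand and rearrange: 4w² + 27w + 38 = 0.
Solving gives w = -2 or w = -4.75.
Check each candidate in the original equation:
  w = -2: √(16) = 4, while 2w + 8 = 4 — valid.
  w = -4.75: √(2.25) = 1.5, while 2w + 8 = -1.5 — extraneous.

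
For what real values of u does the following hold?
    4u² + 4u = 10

u = -2.1583 or u = 1.1583

Rearrange to standard form: 4u² + 4u - 10 = 0.
Discriminant: (4)² − 4·4·(-10) = 176.
Quadratic formula: u = (-4 ± √176) / 8.
So u = -1/2 + √(11)/2 ≈ 1.1583 or u = -√(11)/2 - 1/2 ≈ -2.1583.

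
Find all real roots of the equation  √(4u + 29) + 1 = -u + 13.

Isolate the radical: √(4u + 29) = -u + 12.
Square both sides: 4u + 29 = (-u + 12)².
Expand and rearrange: u² - 28u + 115 = 0.
Solving gives u = 23 or u = 5.
Check each candidate in the original equation:
  u = 23: √(121) = 11, while -u + 12 = -11 — extraneous.
  u = 5: √(49) = 7, while -u + 12 = 7 — valid.

u = 5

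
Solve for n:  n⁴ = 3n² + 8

n = -2.1683 or n = 2.1683

Let u = n². The equation becomes u² - 3u - 8 = 0.
By the quadratic formula, u = 3/2 + √(41)/2 or u = 3/2 - √(41)/2.
n² = 3/2 + √(41)/2 gives n = ±√(3/2 + √(41)/2) ≈ ±2.1683.
n² = 3/2 - √(41)/2 < 0 has no real solution.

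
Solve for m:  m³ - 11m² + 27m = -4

Rearrange: m³ - 11m² + 27m + 4 = 0.
Possible rational roots are divisors of 4. Testing m = 4 gives 0, so (m - 4) is a factor.
Divide: m³ - 11m² + 27m + 4 = (m - 4)(m² - 7m - 1).
Apply the quadratic formula to m² - 7m - 1 = 0: m = (7 ± √53)/2, i.e. m ≈ 7.1401 or m ≈ -0.1401.

m = -0.1401 or m = 4 or m = 7.1401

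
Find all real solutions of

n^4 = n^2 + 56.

Let u = n^2. The equation becomes u^2 - u - 56 = 0.
Factor: (u + 7)(u - 8) = 0, so u = -7 or u = 8.
n^2 = -7 < 0 has no real solution.
n^2 = 8 gives n = +/-2*sqrt(2) ~= +/-2.8284.

n = -2.8284 or n = 2.8284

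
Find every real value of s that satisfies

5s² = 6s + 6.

Rearrange to standard form: 5s² - 6s - 6 = 0.
Discriminant: (-6)² − 4·5·(-6) = 156.
Quadratic formula: s = (6 ± √156) / 10.
So s = 3/5 + √(39)/5 ≈ 1.849 or s = 3/5 - √(39)/5 ≈ -0.649.

s = -0.649 or s = 1.849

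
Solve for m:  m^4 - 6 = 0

m = -1.5651 or m = 1.5651

Let u = m^2. The equation becomes u^2 - 6 = 0.
By the quadratic formula, u = sqrt(6) or u = -sqrt(6).
m^2 = sqrt(6) gives m = +/-6**(1/4) ~= +/-1.5651.
m^2 = -sqrt(6) < 0 has no real solution.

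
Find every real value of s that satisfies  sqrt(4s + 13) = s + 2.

Square both sides: 4s + 13 = (s + 2)^2.
Expand and rearrange: s^2 - 9 = 0.
Solving gives s = 3 or s = -3.
Check each candidate in the original equation:
  s = 3: sqrt(25) = 5, while s + 2 = 5 — valid.
  s = -3: sqrt(1) = 1, while s + 2 = -1 — extraneous.

s = 3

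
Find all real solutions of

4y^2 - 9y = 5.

y = -0.4611 or y = 2.7111

Rearrange to standard form: 4y^2 - 9y - 5 = 0.
Discriminant: (-9)^2 - 4*4*(-5) = 161.
Quadratic formula: y = (9 +/- sqrt(161)) / 8.
So y = 9/8 + sqrt(161)/8 ~= 2.7111 or y = 9/8 - sqrt(161)/8 ~= -0.4611.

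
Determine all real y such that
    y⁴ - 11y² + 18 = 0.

Let u = y². The equation becomes u² - 11u + 18 = 0.
Factor: (u - 2)(u - 9) = 0, so u = 2 or u = 9.
y² = 2 gives y = ±√(2) ≈ ±1.4142.
y² = 9 gives y = ±3.

y = -3 or y = -1.4142 or y = 1.4142 or y = 3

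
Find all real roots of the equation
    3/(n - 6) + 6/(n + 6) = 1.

Multiply both sides by (n - 6)(n + 6):
3(n + 6) + 6(n - 6) = (n - 6)(n + 6).
Expand and collect terms: n² - 9n - 18 = 0.
By the quadratic formula, n = (9 ± √153) / 2, so n ≈ 10.6847 or n ≈ -1.6847.
Neither value makes a denominator zero (n ≠ 6, n ≠ -6), so both are valid.

n = -1.6847 or n = 10.6847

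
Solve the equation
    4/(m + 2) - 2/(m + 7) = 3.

Multiply both sides by (m + 2)(m + 7):
4(m + 7) - 2(m + 2) = 3(m + 2)(m + 7).
Expand and collect terms: 3m^2 + 25m + 18 = 0.
By the quadratic formula, m = (-25 +/- sqrt(409)) / 6, so m ~= -0.796 or m ~= -7.5373.
Neither value makes a denominator zero (m != -2, m != -7), so both are valid.

m = -7.5373 or m = -0.796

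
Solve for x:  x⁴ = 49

x = -2.6458 or x = 2.6458

Let u = x². The equation becomes u² - 49 = 0.
Factor: (u - 7)(u + 7) = 0, so u = 7 or u = -7.
x² = 7 gives x = ±√(7) ≈ ±2.6458.
x² = -7 < 0 has no real solution.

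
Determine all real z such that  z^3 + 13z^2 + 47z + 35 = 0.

z = -7 or z = -5 or z = -1

Possible rational roots are divisors of 35. Testing z = -5 gives 0, so (z + 5) is a factor.
Divide: z^3 + 13z^2 + 47z + 35 = (z + 5)(z^2 + 8z + 7).
Factor the quadratic: z = -1 or z = -7.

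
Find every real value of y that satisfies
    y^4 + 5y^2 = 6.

y = -1 or y = 1

Let u = y^2. The equation becomes u^2 + 5u - 6 = 0.
Factor: (u - 1)(u + 6) = 0, so u = 1 or u = -6.
y^2 = 1 gives y = +/-1.
y^2 = -6 < 0 has no real solution.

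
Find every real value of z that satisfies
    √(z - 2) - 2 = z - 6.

Isolate the radical: √(z - 2) = z - 4.
Square both sides: z - 2 = (z - 4)².
Expand and rearrange: z² - 9z + 18 = 0.
Solving gives z = 6 or z = 3.
Check each candidate in the original equation:
  z = 6: √(4) = 2, while z - 4 = 2 — valid.
  z = 3: √(1) = 1, while z - 4 = -1 — extraneous.

z = 6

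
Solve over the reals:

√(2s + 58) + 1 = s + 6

Isolate the radical: √(2s + 58) = s + 5.
Square both sides: 2s + 58 = (s + 5)².
Expand and rearrange: s² + 8s - 33 = 0.
Solving gives s = 3 or s = -11.
Check each candidate in the original equation:
  s = 3: √(64) = 8, while s + 5 = 8 — valid.
  s = -11: √(36) = 6, while s + 5 = -6 — extraneous.

s = 3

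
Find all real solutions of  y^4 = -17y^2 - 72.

No real solutions.

Let u = y^2. The equation becomes u^2 + 17u + 72 = 0.
Factor: (u + 9)(u + 8) = 0, so u = -9 or u = -8.
y^2 = -9 < 0 has no real solution.
y^2 = -8 < 0 has no real solution.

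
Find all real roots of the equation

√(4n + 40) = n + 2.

Square both sides: 4n + 40 = (n + 2)².
Expand and rearrange: n² - 36 = 0.
Solving gives n = 6 or n = -6.
Check each candidate in the original equation:
  n = 6: √(64) = 8, while n + 2 = 8 — valid.
  n = -6: √(16) = 4, while n + 2 = -4 — extraneous.

n = 6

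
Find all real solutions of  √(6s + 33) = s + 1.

Square both sides: 6s + 33 = (s + 1)².
Expand and rearrange: s² - 4s - 32 = 0.
Solving gives s = 8 or s = -4.
Check each candidate in the original equation:
  s = 8: √(81) = 9, while s + 1 = 9 — valid.
  s = -4: √(9) = 3, while s + 1 = -3 — extraneous.

s = 8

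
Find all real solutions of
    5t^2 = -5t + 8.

t = -1.8601 or t = 0.8601

Rearrange to standard form: 5t^2 + 5t - 8 = 0.
Discriminant: (5)^2 - 4*5*(-8) = 185.
Quadratic formula: t = (-5 +/- sqrt(185)) / 10.
So t = -1/2 + sqrt(185)/10 ~= 0.8601 or t = -sqrt(185)/10 - 1/2 ~= -1.8601.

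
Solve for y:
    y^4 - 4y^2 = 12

Let u = y^2. The equation becomes u^2 - 4u - 12 = 0.
Factor: (u + 2)(u - 6) = 0, so u = -2 or u = 6.
y^2 = -2 < 0 has no real solution.
y^2 = 6 gives y = +/-sqrt(6) ~= +/-2.4495.

y = -2.4495 or y = 2.4495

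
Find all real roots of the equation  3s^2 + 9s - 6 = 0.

Discriminant: (9)^2 - 4*3*(-6) = 153.
Quadratic formula: s = (-9 +/- sqrt(153)) / 6.
So s = -3/2 + sqrt(17)/2 ~= 0.5616 or s = -sqrt(17)/2 - 3/2 ~= -3.5616.

s = -3.5616 or s = 0.5616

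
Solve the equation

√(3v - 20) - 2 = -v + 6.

Isolate the radical: √(3v - 20) = -v + 8.
Square both sides: 3v - 20 = (-v + 8)².
Expand and rearrange: v² - 19v + 84 = 0.
Solving gives v = 12 or v = 7.
Check each candidate in the original equation:
  v = 12: √(16) = 4, while -v + 8 = -4 — extraneous.
  v = 7: √(1) = 1, while -v + 8 = 1 — valid.

v = 7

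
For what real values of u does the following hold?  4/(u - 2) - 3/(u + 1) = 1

u = -2.6056 or u = 4.6056

Multiply both sides by (u - 2)(u + 1):
4(u + 1) - 3(u - 2) = (u - 2)(u + 1).
Expand and collect terms: u² - 2u - 12 = 0.
By the quadratic formula, u = (2 ± √52) / 2, so u ≈ 4.6056 or u ≈ -2.6056.
Neither value makes a denominator zero (u ≠ 2, u ≠ -1), so both are valid.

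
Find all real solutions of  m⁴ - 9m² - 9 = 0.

m = -3.1477 or m = 3.1477

Let u = m². The equation becomes u² - 9u - 9 = 0.
By the quadratic formula, u = 9/2 + 3·√(13)/2 or u = 9/2 - 3·√(13)/2.
m² = 9/2 + 3·√(13)/2 gives m = ±√(9/2 + 3·√(13)/2) ≈ ±3.1477.
m² = 9/2 - 3·√(13)/2 < 0 has no real solution.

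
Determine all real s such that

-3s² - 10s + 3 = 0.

s = -3.6103 or s = 0.277

Discriminant: (-10)² − 4·(-3)·3 = 136.
Quadratic formula: s = (10 ± √136) / (-6).
So s = -√(34)/3 - 5/3 ≈ -3.6103 or s = -5/3 + √(34)/3 ≈ 0.277.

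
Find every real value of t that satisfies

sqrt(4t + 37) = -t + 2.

t = -3

Square both sides: 4t + 37 = (-t + 2)^2.
Expand and rearrange: t^2 - 8t - 33 = 0.
Solving gives t = 11 or t = -3.
Check each candidate in the original equation:
  t = 11: sqrt(81) = 9, while -t + 2 = -9 — extraneous.
  t = -3: sqrt(25) = 5, while -t + 2 = 5 — valid.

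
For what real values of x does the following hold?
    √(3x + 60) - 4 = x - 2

Isolate the radical: √(3x + 60) = x + 2.
Square both sides: 3x + 60 = (x + 2)².
Expand and rearrange: x² + x - 56 = 0.
Solving gives x = 7 or x = -8.
Check each candidate in the original equation:
  x = 7: √(81) = 9, while x + 2 = 9 — valid.
  x = -8: √(36) = 6, while x + 2 = -6 — extraneous.

x = 7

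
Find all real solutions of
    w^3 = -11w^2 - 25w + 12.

w = -7.4051 or w = -4 or w = 0.4051

Rearrange: w^3 + 11w^2 + 25w - 12 = 0.
Possible rational roots are divisors of -12. Testing w = -4 gives 0, so (w + 4) is a factor.
Divide: w^3 + 11w^2 + 25w - 12 = (w + 4)(w^2 + 7w - 3).
Apply the quadratic formula to w^2 + 7w - 3 = 0: w = (-7 +/- sqrt(61))/2, i.e. w ~= 0.4051 or w ~= -7.4051.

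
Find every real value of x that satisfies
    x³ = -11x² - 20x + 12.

Rearrange: x³ + 11x² + 20x - 12 = 0.
Possible rational roots are divisors of -12. Testing x = -3 gives 0, so (x + 3) is a factor.
Divide: x³ + 11x² + 20x - 12 = (x + 3)(x² + 8x - 4).
Apply the quadratic formula to x² + 8x - 4 = 0: x = (-8 ± √80)/2, i.e. x ≈ 0.4721 or x ≈ -8.4721.

x = -8.4721 or x = -3 or x = 0.4721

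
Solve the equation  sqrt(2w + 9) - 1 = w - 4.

Isolate the radical: sqrt(2w + 9) = w - 3.
Square both sides: 2w + 9 = (w - 3)^2.
Expand and rearrange: w^2 - 8w = 0.
Solving gives w = 8 or w = 0.
Check each candidate in the original equation:
  w = 8: sqrt(25) = 5, while w - 3 = 5 — valid.
  w = 0: sqrt(9) = 3, while w - 3 = -3 — extraneous.

w = 8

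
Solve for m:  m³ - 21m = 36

m = -3 or m = -2.2749 or m = 5.2749

Rearrange: m³ - 21m - 36 = 0.
Possible rational roots are divisors of -36. Testing m = -3 gives 0, so (m + 3) is a factor.
Divide: m³ - 21m - 36 = (m + 3)(m² - 3m - 12).
Apply the quadratic formula to m² - 3m - 12 = 0: m = (3 ± √57)/2, i.e. m ≈ 5.2749 or m ≈ -2.2749.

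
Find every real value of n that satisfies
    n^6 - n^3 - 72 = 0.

n = -2 or n = 2.0801

Let u = n^3. The equation becomes u^2 - u - 72 = 0.
Factor: (u + 8)(u - 9) = 0, so u = -8 or u = 9.
n^3 = -8 gives n = -2.
n^3 = 9 gives n = (9)^(1/3) ~= 2.0801.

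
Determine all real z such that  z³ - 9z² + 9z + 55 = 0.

Possible rational roots are divisors of 55. Testing z = 5 gives 0, so (z - 5) is a factor.
Divide: z³ - 9z² + 9z + 55 = (z - 5)(z² - 4z - 11).
Apply the quadratic formula to z² - 4z - 11 = 0: z = (4 ± √60)/2, i.e. z ≈ 5.873 or z ≈ -1.873.

z = -1.873 or z = 5 or z = 5.873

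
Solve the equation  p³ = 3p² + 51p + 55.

Rearrange: p³ - 3p² - 51p - 55 = 0.
Possible rational roots are divisors of -55. Testing p = -5 gives 0, so (p + 5) is a factor.
Divide: p³ - 3p² - 51p - 55 = (p + 5)(p² - 8p - 11).
Apply the quadratic formula to p² - 8p - 11 = 0: p = (8 ± √108)/2, i.e. p ≈ 9.1962 or p ≈ -1.1962.

p = -5 or p = -1.1962 or p = 9.1962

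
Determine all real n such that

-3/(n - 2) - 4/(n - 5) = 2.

n = -0.386 or n = 3.886

Multiply both sides by (n - 2)(n - 5):
-3(n - 5) - 4(n - 2) = 2(n - 2)(n - 5).
Expand and collect terms: 2n² - 7n - 3 = 0.
By the quadratic formula, n = (7 ± √73) / 4, so n ≈ 3.886 or n ≈ -0.386.
Neither value makes a denominator zero (n ≠ 2, n ≠ 5), so both are valid.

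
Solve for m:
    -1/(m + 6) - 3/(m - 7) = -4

m = -5.7639 or m = 7.7639

Multiply both sides by (m + 6)(m - 7):
-(m - 7) - 3(m + 6) = -4(m + 6)(m - 7).
Expand and collect terms: -4m² + 8m + 179 = 0.
By the quadratic formula, m = (-8 ± √2928) / -8, so m ≈ -5.7639 or m ≈ 7.7639.
Neither value makes a denominator zero (m ≠ -6, m ≠ 7), so both are valid.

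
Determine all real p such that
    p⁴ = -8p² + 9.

Let u = p². The equation becomes u² + 8u - 9 = 0.
Factor: (u - 1)(u + 9) = 0, so u = 1 or u = -9.
p² = 1 gives p = ±1.
p² = -9 < 0 has no real solution.

p = -1 or p = 1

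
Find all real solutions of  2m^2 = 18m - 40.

Bring every term to one side: 2m^2 - 18m + 40 = 0.
Factor: 2(m - 5)(m - 4) = 0.
So m = 5 or m = 4.

m = 4 or m = 5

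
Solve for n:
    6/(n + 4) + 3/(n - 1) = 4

n = -2.75 or n = 2

Multiply both sides by (n + 4)(n - 1):
6(n - 1) + 3(n + 4) = 4(n + 4)(n - 1).
Expand and collect terms: 4n^2 + 3n - 22 = 0.
Factor or apply the quadratic formula: n = 2 or n = -2.75.
Neither value makes a denominator zero (n != -4, n != 1), so both are valid.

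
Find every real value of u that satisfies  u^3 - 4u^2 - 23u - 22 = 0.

u = -2 or u = -1.4721 or u = 7.4721

Possible rational roots are divisors of -22. Testing u = -2 gives 0, so (u + 2) is a factor.
Divide: u^3 - 4u^2 - 23u - 22 = (u + 2)(u^2 - 6u - 11).
Apply the quadratic formula to u^2 - 6u - 11 = 0: u = (6 +/- sqrt(80))/2, i.e. u ~= 7.4721 or u ~= -1.4721.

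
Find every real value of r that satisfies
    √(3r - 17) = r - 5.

r = 6 or r = 7

Square both sides: 3r - 17 = (r - 5)².
Expand and rearrange: r² - 13r + 42 = 0.
Solving gives r = 7 or r = 6.
Check each candidate in the original equation:
  r = 7: √(4) = 2, while r - 5 = 2 — valid.
  r = 6: √(1) = 1, while r - 5 = 1 — valid.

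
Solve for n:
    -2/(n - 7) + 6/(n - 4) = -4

n = 2.6548 or n = 7.3452

Multiply both sides by (n - 7)(n - 4):
-2(n - 4) + 6(n - 7) = -4(n - 7)(n - 4).
Expand and collect terms: -4n² + 40n - 78 = 0.
By the quadratic formula, n = (-40 ± √352) / -8, so n ≈ 2.6548 or n ≈ 7.3452.
Neither value makes a denominator zero (n ≠ 7, n ≠ 4), so both are valid.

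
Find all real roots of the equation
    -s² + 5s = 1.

Rearrange to standard form: -s² + 5s - 1 = 0.
Discriminant: (5)² − 4·(-1)·(-1) = 21.
Quadratic formula: s = (-5 ± √21) / (-2).
So s = 5/2 - √(21)/2 ≈ 0.2087 or s = √(21)/2 + 5/2 ≈ 4.7913.

s = 0.2087 or s = 4.7913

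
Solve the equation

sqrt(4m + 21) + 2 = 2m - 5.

Isolate the radical: sqrt(4m + 21) = 2m - 7.
Square both sides: 4m + 21 = (2m - 7)^2.
Expand and rearrange: 4m^2 - 32m + 28 = 0.
Solving gives m = 7 or m = 1.
Check each candidate in the original equation:
  m = 7: sqrt(49) = 7, while 2m - 7 = 7 — valid.
  m = 1: sqrt(25) = 5, while 2m - 7 = -5 — extraneous.

m = 7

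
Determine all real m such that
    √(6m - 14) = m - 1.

m = 3 or m = 5

Square both sides: 6m - 14 = (m - 1)².
Expand and rearrange: m² - 8m + 15 = 0.
Solving gives m = 5 or m = 3.
Check each candidate in the original equation:
  m = 5: √(16) = 4, while m - 1 = 4 — valid.
  m = 3: √(4) = 2, while m - 1 = 2 — valid.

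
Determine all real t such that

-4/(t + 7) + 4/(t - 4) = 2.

t = -8.7284 or t = 5.7284

Multiply both sides by (t + 7)(t - 4):
-4(t - 4) + 4(t + 7) = 2(t + 7)(t - 4).
Expand and collect terms: 2t^2 + 6t - 100 = 0.
By the quadratic formula, t = (-6 +/- sqrt(836)) / 4, so t ~= 5.7284 or t ~= -8.7284.
Neither value makes a denominator zero (t != -7, t != 4), so both are valid.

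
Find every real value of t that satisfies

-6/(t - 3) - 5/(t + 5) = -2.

t = -3.3059 or t = 6.8059

Multiply both sides by (t - 3)(t + 5):
-6(t + 5) - 5(t - 3) = -2(t - 3)(t + 5).
Expand and collect terms: -2t^2 + 7t + 45 = 0.
By the quadratic formula, t = (-7 +/- sqrt(409)) / -4, so t ~= -3.3059 or t ~= 6.8059.
Neither value makes a denominator zero (t != 3, t != -5), so both are valid.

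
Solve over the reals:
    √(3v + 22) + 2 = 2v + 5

v = 1

Isolate the radical: √(3v + 22) = 2v + 3.
Square both sides: 3v + 22 = (2v + 3)².
Expand and rearrange: 4v² + 9v - 13 = 0.
Solving gives v = 1 or v = -3.25.
Check each candidate in the original equation:
  v = 1: √(25) = 5, while 2v + 3 = 5 — valid.
  v = -3.25: √(12.25) = 3.5, while 2v + 3 = -3.5 — extraneous.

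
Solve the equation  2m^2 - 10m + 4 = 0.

m = 0.4384 or m = 4.5616

Discriminant: (-10)^2 - 4*2*4 = 68.
Quadratic formula: m = (10 +/- sqrt(68)) / 4.
So m = sqrt(17)/2 + 5/2 ~= 4.5616 or m = 5/2 - sqrt(17)/2 ~= 0.4384.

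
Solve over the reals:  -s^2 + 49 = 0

s = -7 or s = 7

Factor: -1(s + 7)(s - 7) = 0.
So s = -7 or s = 7.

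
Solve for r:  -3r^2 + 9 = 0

Discriminant: (0)^2 - 4*(-3)*9 = 108.
Quadratic formula: r = (0 +/- sqrt(108)) / (-6).
So r = -sqrt(3) ~= -1.7321 or r = sqrt(3) ~= 1.7321.

r = -1.7321 or r = 1.7321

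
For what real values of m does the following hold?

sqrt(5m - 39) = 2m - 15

m = 8 or m = 8.25

Square both sides: 5m - 39 = (2m - 15)^2.
Expand and rearrange: 4m^2 - 65m + 264 = 0.
Solving gives m = 8.25 or m = 8.
Check each candidate in the original equation:
  m = 8.25: sqrt(2.25) = 1.5, while 2m - 15 = 1.5 — valid.
  m = 8: sqrt(1) = 1, while 2m - 15 = 1 — valid.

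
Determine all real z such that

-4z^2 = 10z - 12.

Rearrange to standard form: -4z^2 - 10z + 12 = 0.
Discriminant: (-10)^2 - 4*(-4)*12 = 292.
Quadratic formula: z = (10 +/- sqrt(292)) / (-8).
So z = -sqrt(73)/4 - 5/4 ~= -3.386 or z = -5/4 + sqrt(73)/4 ~= 0.886.

z = -3.386 or z = 0.886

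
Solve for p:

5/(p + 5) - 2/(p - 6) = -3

p = -6.5828 or p = 6.5828

Multiply both sides by (p + 5)(p - 6):
5(p - 6) - 2(p + 5) = -3(p + 5)(p - 6).
Expand and collect terms: -3p^2 + 130 = 0.
By the quadratic formula, p = (0 +/- sqrt(1560)) / -6, so p ~= -6.5828 or p ~= 6.5828.
Neither value makes a denominator zero (p != -5, p != 6), so both are valid.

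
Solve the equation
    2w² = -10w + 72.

w = -9 or w = 4

Bring every term to one side: 2w² + 10w - 72 = 0.
Factor: 2(w + 9)(w - 4) = 0.
So w = -9 or w = 4.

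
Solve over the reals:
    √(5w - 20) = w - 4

Square both sides: 5w - 20 = (w - 4)².
Expand and rearrange: w² - 13w + 36 = 0.
Solving gives w = 9 or w = 4.
Check each candidate in the original equation:
  w = 9: √(25) = 5, while w - 4 = 5 — valid.
  w = 4: √(0) = 0, while w - 4 = 0 — valid.

w = 4 or w = 9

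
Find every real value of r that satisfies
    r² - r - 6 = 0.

r = -2 or r = 3

Factor: (r - 3)(r + 2) = 0.
So r = 3 or r = -2.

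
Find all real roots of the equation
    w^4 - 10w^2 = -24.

Let u = w^2. The equation becomes u^2 - 10u + 24 = 0.
Factor: (u - 4)(u - 6) = 0, so u = 4 or u = 6.
w^2 = 4 gives w = +/-2.
w^2 = 6 gives w = +/-sqrt(6) ~= +/-2.4495.

w = -2.4495 or w = -2 or w = 2 or w = 2.4495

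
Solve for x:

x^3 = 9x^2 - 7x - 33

x = -1.4721 or x = 3 or x = 7.4721

Rearrange: x^3 - 9x^2 + 7x + 33 = 0.
Possible rational roots are divisors of 33. Testing x = 3 gives 0, so (x - 3) is a factor.
Divide: x^3 - 9x^2 + 7x + 33 = (x - 3)(x^2 - 6x - 11).
Apply the quadratic formula to x^2 - 6x - 11 = 0: x = (6 +/- sqrt(80))/2, i.e. x ~= 7.4721 or x ~= -1.4721.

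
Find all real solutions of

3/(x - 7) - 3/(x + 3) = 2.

x = -4.3246 or x = 8.3246

Multiply both sides by (x - 7)(x + 3):
3(x + 3) - 3(x - 7) = 2(x - 7)(x + 3).
Expand and collect terms: 2x² - 8x - 72 = 0.
By the quadratic formula, x = (8 ± √640) / 4, so x ≈ 8.3246 or x ≈ -4.3246.
Neither value makes a denominator zero (x ≠ 7, x ≠ -3), so both are valid.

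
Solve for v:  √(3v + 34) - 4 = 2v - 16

Isolate the radical: √(3v + 34) = 2v - 12.
Square both sides: 3v + 34 = (2v - 12)².
Expand and rearrange: 4v² - 51v + 110 = 0.
Solving gives v = 10 or v = 2.75.
Check each candidate in the original equation:
  v = 10: √(64) = 8, while 2v - 12 = 8 — valid.
  v = 2.75: √(42.25) = 6.5, while 2v - 12 = -6.5 — extraneous.

v = 10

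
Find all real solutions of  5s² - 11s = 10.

s = -0.6916 or s = 2.8916

Rearrange to standard form: 5s² - 11s - 10 = 0.
Discriminant: (-11)² − 4·5·(-10) = 321.
Quadratic formula: s = (11 ± √321) / 10.
So s = 11/10 + √(321)/10 ≈ 2.8916 or s = 11/10 - √(321)/10 ≈ -0.6916.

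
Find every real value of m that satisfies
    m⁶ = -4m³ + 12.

Let u = m³. The equation becomes u² + 4u - 12 = 0.
Factor: (u + 6)(u - 2) = 0, so u = -6 or u = 2.
m³ = -6 gives m = -∛(6) ≈ -1.8171.
m³ = 2 gives m = ∛(2) ≈ 1.2599.

m = -1.8171 or m = 1.2599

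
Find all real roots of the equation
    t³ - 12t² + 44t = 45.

Rearrange: t³ - 12t² + 44t - 45 = 0.
Possible rational roots are divisors of -45. Testing t = 5 gives 0, so (t - 5) is a factor.
Divide: t³ - 12t² + 44t - 45 = (t - 5)(t² - 7t + 9).
Apply the quadratic formula to t² - 7t + 9 = 0: t = (7 ± √13)/2, i.e. t ≈ 5.3028 or t ≈ 1.6972.

t = 1.6972 or t = 5 or t = 5.3028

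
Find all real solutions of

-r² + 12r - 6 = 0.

r = 0.5228 or r = 11.4772

Discriminant: (12)² − 4·(-1)·(-6) = 120.
Quadratic formula: r = (-12 ± √120) / (-2).
So r = 6 - √(30) ≈ 0.5228 or r = √(30) + 6 ≈ 11.4772.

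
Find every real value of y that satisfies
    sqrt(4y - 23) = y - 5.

Square both sides: 4y - 23 = (y - 5)^2.
Expand and rearrange: y^2 - 14y + 48 = 0.
Solving gives y = 8 or y = 6.
Check each candidate in the original equation:
  y = 8: sqrt(9) = 3, while y - 5 = 3 — valid.
  y = 6: sqrt(1) = 1, while y - 5 = 1 — valid.

y = 6 or y = 8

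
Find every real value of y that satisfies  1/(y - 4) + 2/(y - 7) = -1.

y = 2.2679 or y = 5.7321

Multiply both sides by (y - 4)(y - 7):
(y - 7) + 2(y - 4) = -(y - 4)(y - 7).
Expand and collect terms: -y² + 8y - 13 = 0.
By the quadratic formula, y = (-8 ± √12) / -2, so y ≈ 2.2679 or y ≈ 5.7321.
Neither value makes a denominator zero (y ≠ 4, y ≠ 7), so both are valid.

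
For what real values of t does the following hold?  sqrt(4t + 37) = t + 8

t = -3

Square both sides: 4t + 37 = (t + 8)^2.
Expand and rearrange: t^2 + 12t + 27 = 0.
Solving gives t = -3 or t = -9.
Check each candidate in the original equation:
  t = -3: sqrt(25) = 5, while t + 8 = 5 — valid.
  t = -9: sqrt(1) = 1, while t + 8 = -1 — extraneous.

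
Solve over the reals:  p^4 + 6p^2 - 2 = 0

Let u = p^2. The equation becomes u^2 + 6u - 2 = 0.
By the quadratic formula, u = -3 + sqrt(11) or u = -sqrt(11) - 3.
p^2 = -3 + sqrt(11) gives p = +/-sqrt(-3 + sqrt(11)) ~= +/-0.5627.
p^2 = -sqrt(11) - 3 < 0 has no real solution.

p = -0.5627 or p = 0.5627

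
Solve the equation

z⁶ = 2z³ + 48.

Let u = z³. The equation becomes u² - 2u - 48 = 0.
Factor: (u + 6)(u - 8) = 0, so u = -6 or u = 8.
z³ = -6 gives z = -∛(6) ≈ -1.8171.
z³ = 8 gives z = 2.

z = -1.8171 or z = 2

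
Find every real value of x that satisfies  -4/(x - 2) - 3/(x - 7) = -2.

x = 3.4105 or x = 9.0895

Multiply both sides by (x - 2)(x - 7):
-4(x - 7) - 3(x - 2) = -2(x - 2)(x - 7).
Expand and collect terms: -2x² + 25x - 62 = 0.
By the quadratic formula, x = (-25 ± √129) / -4, so x ≈ 3.4105 or x ≈ 9.0895.
Neither value makes a denominator zero (x ≠ 2, x ≠ 7), so both are valid.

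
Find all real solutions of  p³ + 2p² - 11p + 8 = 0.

Possible rational roots are divisors of 8. Testing p = 1 gives 0, so (p - 1) is a factor.
Divide: p³ + 2p² - 11p + 8 = (p - 1)(p² + 3p - 8).
Apply the quadratic formula to p² + 3p - 8 = 0: p = (-3 ± √41)/2, i.e. p ≈ 1.7016 or p ≈ -4.7016.

p = -4.7016 or p = 1 or p = 1.7016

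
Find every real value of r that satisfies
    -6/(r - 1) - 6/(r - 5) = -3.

Multiply both sides by (r - 1)(r - 5):
-6(r - 5) - 6(r - 1) = -3(r - 1)(r - 5).
Expand and collect terms: -3r^2 + 30r - 51 = 0.
By the quadratic formula, r = (-30 +/- sqrt(288)) / -6, so r ~= 2.1716 or r ~= 7.8284.
Neither value makes a denominator zero (r != 1, r != 5), so both are valid.

r = 2.1716 or r = 7.8284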